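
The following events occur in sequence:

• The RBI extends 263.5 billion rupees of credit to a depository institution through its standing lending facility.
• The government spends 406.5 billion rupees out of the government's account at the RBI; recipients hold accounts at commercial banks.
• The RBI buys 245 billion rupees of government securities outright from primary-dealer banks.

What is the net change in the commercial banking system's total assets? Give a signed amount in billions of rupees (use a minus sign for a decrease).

+670 billion

Discount-window loan 263.5 billion rupees: bank balance sheets expand → +263.5B.
Government spending 406.5 billion rupees: bank balance sheets expand → +406.5B.
OMO purchase (from banks) 245 billion rupees: just an asset swap on bank balance sheets → 0.
Net: 263.5 + 406.5 + 0 = +670 billion.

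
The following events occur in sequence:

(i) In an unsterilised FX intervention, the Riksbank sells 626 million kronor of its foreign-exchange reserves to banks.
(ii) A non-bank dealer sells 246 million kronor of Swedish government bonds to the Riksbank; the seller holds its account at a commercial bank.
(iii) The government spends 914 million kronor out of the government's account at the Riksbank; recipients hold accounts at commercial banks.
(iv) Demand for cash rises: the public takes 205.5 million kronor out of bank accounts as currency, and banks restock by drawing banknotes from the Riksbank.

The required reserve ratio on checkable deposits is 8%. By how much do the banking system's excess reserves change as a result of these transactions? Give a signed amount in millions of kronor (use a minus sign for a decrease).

FX sale 626 million kronor: reserves −626M, deposits 0.
Asset purchase (from non-banks) 246 million kronor: reserves +246M, deposits +246M.
Government spending 914 million kronor: reserves +914M, deposits +914M.
Currency withdrawal 205.5 million kronor: reserves −205.5M, deposits −205.5M.
Totals: Δreserves = +328.5M, Δdeposits = +954.5M.
Δrequired reserves = 8% × +954.5M = +76.36M.
Δexcess reserves = Δreserves − Δrequired = +328.5M − (+76.36M) = +252.14 million.

+252.14 million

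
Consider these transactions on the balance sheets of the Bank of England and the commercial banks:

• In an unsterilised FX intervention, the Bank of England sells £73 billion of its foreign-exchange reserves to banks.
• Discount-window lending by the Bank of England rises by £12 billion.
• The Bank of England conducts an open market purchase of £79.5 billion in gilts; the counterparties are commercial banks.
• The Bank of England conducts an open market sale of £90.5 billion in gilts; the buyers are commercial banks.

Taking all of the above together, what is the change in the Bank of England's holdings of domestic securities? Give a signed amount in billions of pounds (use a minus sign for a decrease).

FX sale £73 billion: the Bank of England's securities portfolio is untouched → 0.
Discount-window loan £12 billion: the Bank of England's securities portfolio is untouched → 0.
OMO purchase (from banks) £79.5 billion: securities added to the Bank of England's portfolio → +£79.5B.
OMO sale (to banks) £90.5 billion: securities removed from the Bank of England's portfolio → −£90.5B.
Net: 0 + 0 + 79.5 − 90.5 = -£11 billion.

-£11 billion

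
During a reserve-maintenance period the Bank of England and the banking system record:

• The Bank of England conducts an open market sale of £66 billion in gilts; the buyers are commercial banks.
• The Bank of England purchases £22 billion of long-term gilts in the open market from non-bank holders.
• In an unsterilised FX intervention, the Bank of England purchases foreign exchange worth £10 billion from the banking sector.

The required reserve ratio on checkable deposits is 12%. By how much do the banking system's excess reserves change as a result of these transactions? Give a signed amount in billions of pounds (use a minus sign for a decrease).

OMO sale (to banks) £66 billion: reserves −£66B, deposits 0.
Asset purchase (from non-banks) £22 billion: reserves +£22B, deposits +£22B.
FX purchase £10 billion: reserves +£10B, deposits 0.
Totals: Δreserves = −£34B, Δdeposits = +£22B.
Δrequired reserves = 12% × +£22B = +£2.64B.
Δexcess reserves = Δreserves − Δrequired = −£34B − (+£2.64B) = -£36.64 billion.

-£36.64 billion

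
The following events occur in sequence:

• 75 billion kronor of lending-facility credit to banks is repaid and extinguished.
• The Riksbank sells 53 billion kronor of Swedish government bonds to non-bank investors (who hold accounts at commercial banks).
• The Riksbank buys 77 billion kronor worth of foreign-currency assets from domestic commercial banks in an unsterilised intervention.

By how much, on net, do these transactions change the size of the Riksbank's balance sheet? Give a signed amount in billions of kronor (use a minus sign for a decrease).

-51 billion

Discount-window repayment 75 billion kronor: a Riksbank asset is shed → −75B.
Asset sale (to non-banks) 53 billion kronor: a Riksbank asset is shed → −53B.
FX purchase 77 billion kronor: a Riksbank asset is acquired → +77B.
Net: −75 − 53 + 77 = -51 billion.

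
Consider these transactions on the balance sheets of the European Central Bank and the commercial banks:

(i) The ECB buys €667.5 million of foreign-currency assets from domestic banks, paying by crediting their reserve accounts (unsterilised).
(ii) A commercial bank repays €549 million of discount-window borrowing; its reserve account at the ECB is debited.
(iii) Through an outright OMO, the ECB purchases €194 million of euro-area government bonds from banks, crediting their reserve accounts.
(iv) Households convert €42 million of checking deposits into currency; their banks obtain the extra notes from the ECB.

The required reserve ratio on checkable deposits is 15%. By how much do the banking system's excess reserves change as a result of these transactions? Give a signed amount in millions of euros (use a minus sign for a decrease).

FX purchase €667.5 million: reserves +€667.5M, deposits 0.
Discount-window repayment €549 million: reserves −€549M, deposits 0.
OMO purchase (from banks) €194 million: reserves +€194M, deposits 0.
Currency withdrawal €42 million: reserves −€42M, deposits −€42M.
Totals: Δreserves = +€270.5M, Δdeposits = −€42M.
Δrequired reserves = 15% × −€42M = −€6.3M.
Δexcess reserves = Δreserves − Δrequired = +€270.5M − (−€6.3M) = +€276.8 million.

+€276.8 million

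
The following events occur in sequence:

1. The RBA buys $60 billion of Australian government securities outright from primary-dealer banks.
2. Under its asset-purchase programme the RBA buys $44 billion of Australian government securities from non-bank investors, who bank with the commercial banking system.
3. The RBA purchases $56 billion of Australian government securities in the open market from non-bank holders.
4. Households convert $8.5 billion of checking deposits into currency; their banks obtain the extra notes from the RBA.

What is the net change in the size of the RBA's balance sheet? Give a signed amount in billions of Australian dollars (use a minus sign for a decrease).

OMO purchase (from banks) $60 billion: an RBA asset is acquired → +$60B.
Asset purchase (from non-banks) $44 billion: an RBA asset is acquired → +$44B.
Asset purchase (from non-banks) $56 billion: an RBA asset is acquired → +$56B.
Currency withdrawal $8.5 billion: only the composition of liabilities changes → 0.
Net: 60 + 44 + 56 + 0 = +$160 billion.

+$160 billion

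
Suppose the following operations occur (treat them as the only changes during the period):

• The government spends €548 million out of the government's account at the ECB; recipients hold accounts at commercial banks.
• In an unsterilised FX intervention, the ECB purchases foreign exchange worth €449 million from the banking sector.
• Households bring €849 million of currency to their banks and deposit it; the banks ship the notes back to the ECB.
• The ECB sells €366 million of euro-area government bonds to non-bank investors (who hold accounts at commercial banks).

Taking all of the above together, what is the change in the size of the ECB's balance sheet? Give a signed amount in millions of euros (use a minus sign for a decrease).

ECB balance sheet:
  Assets:      Securities −€366M, Foreign assets +€449M
  Liabilities: Bank reserves +€1480M, Currency in circulation −€849M, Government deposits −€548M
Commercial banking system:
  Assets:      Reserves at CB +€1480M, Foreign assets −€449M
  Liabilities: Checkable deposits +€1031M
Change in total ECB assets = +€83 million.

+€83 million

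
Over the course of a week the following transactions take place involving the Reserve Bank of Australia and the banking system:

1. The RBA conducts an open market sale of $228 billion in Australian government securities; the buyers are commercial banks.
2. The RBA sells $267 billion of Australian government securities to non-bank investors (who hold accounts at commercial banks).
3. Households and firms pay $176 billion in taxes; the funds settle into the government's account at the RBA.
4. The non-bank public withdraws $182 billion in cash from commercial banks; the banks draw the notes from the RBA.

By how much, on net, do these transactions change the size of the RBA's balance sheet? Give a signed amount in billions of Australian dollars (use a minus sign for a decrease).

OMO sale (to banks) $228 billion: an RBA asset is shed → −$228B.
Asset sale (to non-banks) $267 billion: an RBA asset is shed → −$267B.
Government account inflow $176 billion: only the composition of liabilities changes → 0.
Currency withdrawal $182 billion: only the composition of liabilities changes → 0.
Net: −228 − 267 + 0 + 0 = -$495 billion.

-$495 billion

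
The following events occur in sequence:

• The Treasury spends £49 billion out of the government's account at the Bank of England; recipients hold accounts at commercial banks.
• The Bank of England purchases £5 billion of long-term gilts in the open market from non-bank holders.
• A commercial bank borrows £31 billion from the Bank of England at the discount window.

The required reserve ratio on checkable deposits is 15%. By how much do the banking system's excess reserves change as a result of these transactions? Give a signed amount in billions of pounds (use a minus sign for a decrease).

Government spending £49 billion: reserves +£49B, deposits +£49B.
Asset purchase (from non-banks) £5 billion: reserves +£5B, deposits +£5B.
Discount-window loan £31 billion: reserves +£31B, deposits 0.
Totals: Δreserves = +£85B, Δdeposits = +£54B.
Δrequired reserves = 15% × +£54B = +£8.1B.
Δexcess reserves = Δreserves − Δrequired = +£85B − (+£8.1B) = +£76.9 billion.

+£76.9 billion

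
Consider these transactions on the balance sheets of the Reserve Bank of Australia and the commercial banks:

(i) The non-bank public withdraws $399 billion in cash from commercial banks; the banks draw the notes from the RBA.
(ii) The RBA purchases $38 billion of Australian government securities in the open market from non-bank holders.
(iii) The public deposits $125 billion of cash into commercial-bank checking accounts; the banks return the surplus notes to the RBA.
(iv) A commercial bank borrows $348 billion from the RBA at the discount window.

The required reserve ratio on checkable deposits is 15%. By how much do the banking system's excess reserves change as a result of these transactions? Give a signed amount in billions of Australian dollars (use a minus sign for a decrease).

Currency withdrawal $399 billion: reserves −$399B, deposits −$399B.
Asset purchase (from non-banks) $38 billion: reserves +$38B, deposits +$38B.
Currency deposit $125 billion: reserves +$125B, deposits +$125B.
Discount-window loan $348 billion: reserves +$348B, deposits 0.
Totals: Δreserves = +$112B, Δdeposits = −$236B.
Δrequired reserves = 15% × −$236B = −$35.4B.
Δexcess reserves = Δreserves − Δrequired = +$112B − (−$35.4B) = +$147.4 billion.

+$147.4 billion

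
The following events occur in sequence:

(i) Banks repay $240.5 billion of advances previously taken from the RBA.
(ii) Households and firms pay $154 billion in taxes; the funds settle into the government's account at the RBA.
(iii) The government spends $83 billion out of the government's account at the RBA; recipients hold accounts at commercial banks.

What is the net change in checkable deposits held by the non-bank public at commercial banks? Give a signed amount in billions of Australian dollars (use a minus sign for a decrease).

Discount-window repayment $240.5 billion: the counterparty is a bank, so public deposits are unchanged → 0.
Government account inflow $154 billion: non-bank counterparties' bank balances fall → −$154B.
Government spending $83 billion: non-bank counterparties' bank balances rise → +$83B.
Net: 0 − 154 + 83 = -$71 billion.

-$71 billion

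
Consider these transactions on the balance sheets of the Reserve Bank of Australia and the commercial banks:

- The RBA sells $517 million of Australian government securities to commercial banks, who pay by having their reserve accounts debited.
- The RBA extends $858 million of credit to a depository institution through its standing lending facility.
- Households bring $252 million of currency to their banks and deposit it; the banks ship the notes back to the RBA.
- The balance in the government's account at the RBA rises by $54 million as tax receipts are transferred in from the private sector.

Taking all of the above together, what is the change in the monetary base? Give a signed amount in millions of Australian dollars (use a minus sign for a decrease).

+$287 million

OMO sale (to banks) $517 million: RBA balance sheet contracts → −$517M.
Discount-window loan $858 million: RBA balance sheet expands → +$858M.
Currency deposit $252 million: just a shift between currency and reserves — both are base money → 0.
Government account inflow $54 million: reserves shift to a non-base liability → −$54M.
Net: −517 + 858 + 0 − 54 = +$287 million.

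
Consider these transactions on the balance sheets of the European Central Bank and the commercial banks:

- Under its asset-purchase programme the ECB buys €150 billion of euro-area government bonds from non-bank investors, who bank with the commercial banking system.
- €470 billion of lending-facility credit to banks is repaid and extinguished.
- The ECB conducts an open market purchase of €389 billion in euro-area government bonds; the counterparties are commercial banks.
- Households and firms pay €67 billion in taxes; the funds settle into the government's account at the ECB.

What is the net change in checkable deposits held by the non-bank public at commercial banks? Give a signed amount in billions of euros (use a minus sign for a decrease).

+€83 billion

Asset purchase (from non-banks) €150 billion: non-bank counterparties' bank balances rise → +€150B.
Discount-window repayment €470 billion: the counterparty is a bank, so public deposits are unchanged → 0.
OMO purchase (from banks) €389 billion: the counterparty is a bank, so public deposits are unchanged → 0.
Government account inflow €67 billion: non-bank counterparties' bank balances fall → −€67B.
Net: 150 + 0 + 0 − 67 = +€83 billion.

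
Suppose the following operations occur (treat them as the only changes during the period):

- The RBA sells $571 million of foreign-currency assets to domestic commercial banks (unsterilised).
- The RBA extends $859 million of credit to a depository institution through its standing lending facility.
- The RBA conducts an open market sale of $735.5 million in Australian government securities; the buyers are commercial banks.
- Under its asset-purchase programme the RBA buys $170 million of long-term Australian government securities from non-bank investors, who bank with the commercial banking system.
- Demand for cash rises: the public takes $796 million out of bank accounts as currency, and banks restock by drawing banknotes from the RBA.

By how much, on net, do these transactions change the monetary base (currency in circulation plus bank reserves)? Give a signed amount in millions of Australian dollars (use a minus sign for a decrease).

RBA balance sheet:
  Assets:      Securities −$565.5M, Loans to banks +$859M, Foreign assets −$571M
  Liabilities: Bank reserves −$1073.5M, Currency in circulation +$796M
Monetary base = currency + reserves: +$796M + (−$1073.5M) = -$277.5 million.

-$277.5 million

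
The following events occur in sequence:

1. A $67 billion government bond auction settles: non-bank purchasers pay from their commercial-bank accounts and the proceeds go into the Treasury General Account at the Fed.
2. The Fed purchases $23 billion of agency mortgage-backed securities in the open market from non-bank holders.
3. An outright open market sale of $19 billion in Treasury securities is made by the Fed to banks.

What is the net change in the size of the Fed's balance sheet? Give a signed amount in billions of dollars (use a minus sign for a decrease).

+$4 billion

Fed balance sheet:
  Assets:      Securities +$4B
  Liabilities: Bank reserves −$63B, Government deposits +$67B
Commercial banking system:
  Assets:      Reserves at CB −$63B, Securities +$19B
  Liabilities: Checkable deposits −$44B
Change in total Fed assets = +$4 billion.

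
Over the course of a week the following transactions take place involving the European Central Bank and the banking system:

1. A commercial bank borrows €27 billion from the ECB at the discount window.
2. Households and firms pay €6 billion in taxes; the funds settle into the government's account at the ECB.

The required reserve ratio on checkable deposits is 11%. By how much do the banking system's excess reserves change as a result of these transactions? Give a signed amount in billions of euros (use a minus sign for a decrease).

Discount-window loan €27 billion: reserves +€27B, deposits 0.
Government account inflow €6 billion: reserves −€6B, deposits −€6B.
Totals: Δreserves = +€21B, Δdeposits = −€6B.
Δrequired reserves = 11% × −€6B = −€0.66B.
Δexcess reserves = Δreserves − Δrequired = +€21B − (−€0.66B) = +€21.66 billion.

+€21.66 billion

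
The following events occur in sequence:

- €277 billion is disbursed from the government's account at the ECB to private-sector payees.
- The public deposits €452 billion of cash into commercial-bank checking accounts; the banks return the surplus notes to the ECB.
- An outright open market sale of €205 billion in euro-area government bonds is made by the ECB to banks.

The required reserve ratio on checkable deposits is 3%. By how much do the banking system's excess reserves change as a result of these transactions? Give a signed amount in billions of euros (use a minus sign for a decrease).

Government spending €277 billion: reserves +€277B, deposits +€277B.
Currency deposit €452 billion: reserves +€452B, deposits +€452B.
OMO sale (to banks) €205 billion: reserves −€205B, deposits 0.
Totals: Δreserves = +€524B, Δdeposits = +€729B.
Δrequired reserves = 3% × +€729B = +€21.87B.
Δexcess reserves = Δreserves − Δrequired = +€524B − (+€21.87B) = +€502.13 billion.

+€502.13 billion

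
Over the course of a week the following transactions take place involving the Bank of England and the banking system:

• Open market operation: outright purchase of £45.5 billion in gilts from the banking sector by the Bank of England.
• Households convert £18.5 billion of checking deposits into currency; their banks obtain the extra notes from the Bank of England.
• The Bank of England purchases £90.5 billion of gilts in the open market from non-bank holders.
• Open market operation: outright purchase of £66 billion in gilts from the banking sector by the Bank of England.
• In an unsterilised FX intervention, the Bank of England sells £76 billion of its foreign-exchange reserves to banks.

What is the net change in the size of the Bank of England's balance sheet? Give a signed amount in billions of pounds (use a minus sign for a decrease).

+£126 billion

Bank of England balance sheet:
  Assets:      Securities +£202B, Foreign assets −£76B
  Liabilities: Bank reserves +£107.5B, Currency in circulation +£18.5B
Change in total Bank of England assets = +£126 billion.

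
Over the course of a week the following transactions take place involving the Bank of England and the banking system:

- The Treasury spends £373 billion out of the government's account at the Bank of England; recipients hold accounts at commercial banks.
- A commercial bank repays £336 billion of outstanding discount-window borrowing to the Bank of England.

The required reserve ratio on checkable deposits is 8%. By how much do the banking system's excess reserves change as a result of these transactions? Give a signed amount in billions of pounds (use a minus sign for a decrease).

Government spending £373 billion: reserves +£373B, deposits +£373B.
Discount-window repayment £336 billion: reserves −£336B, deposits 0.
Totals: Δreserves = +£37B, Δdeposits = +£373B.
Δrequired reserves = 8% × +£373B = +£29.84B.
Δexcess reserves = Δreserves − Δrequired = +£37B − (+£29.84B) = +£7.16 billion.

+£7.16 billion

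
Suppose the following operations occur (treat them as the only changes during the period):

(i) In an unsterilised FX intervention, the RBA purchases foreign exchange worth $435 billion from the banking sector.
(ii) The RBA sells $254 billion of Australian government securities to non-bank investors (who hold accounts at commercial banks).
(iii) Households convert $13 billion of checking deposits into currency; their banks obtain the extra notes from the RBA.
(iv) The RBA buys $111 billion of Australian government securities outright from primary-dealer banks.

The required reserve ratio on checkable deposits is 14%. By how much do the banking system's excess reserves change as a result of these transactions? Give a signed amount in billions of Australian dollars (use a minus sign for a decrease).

+$316.38 billion

FX purchase $435 billion: reserves +$435B, deposits 0.
Asset sale (to non-banks) $254 billion: reserves −$254B, deposits −$254B.
Currency withdrawal $13 billion: reserves −$13B, deposits −$13B.
OMO purchase (from banks) $111 billion: reserves +$111B, deposits 0.
Totals: Δreserves = +$279B, Δdeposits = −$267B.
Δrequired reserves = 14% × −$267B = −$37.38B.
Δexcess reserves = Δreserves − Δrequired = +$279B − (−$37.38B) = +$316.38 billion.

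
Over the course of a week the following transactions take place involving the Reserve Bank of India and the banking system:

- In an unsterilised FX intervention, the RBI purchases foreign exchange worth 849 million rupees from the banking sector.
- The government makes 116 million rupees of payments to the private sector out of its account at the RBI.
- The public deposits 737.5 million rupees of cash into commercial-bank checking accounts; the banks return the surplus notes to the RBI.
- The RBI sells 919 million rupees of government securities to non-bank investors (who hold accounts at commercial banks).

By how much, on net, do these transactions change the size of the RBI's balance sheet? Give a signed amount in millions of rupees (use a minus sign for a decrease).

FX purchase 849 million rupees: an RBI asset is acquired → +849M.
Government spending 116 million rupees: only the composition of liabilities changes → 0.
Currency deposit 737.5 million rupees: only the composition of liabilities changes → 0.
Asset sale (to non-banks) 919 million rupees: an RBI asset is shed → −919M.
Net: 849 + 0 + 0 − 919 = -70 million.

-70 million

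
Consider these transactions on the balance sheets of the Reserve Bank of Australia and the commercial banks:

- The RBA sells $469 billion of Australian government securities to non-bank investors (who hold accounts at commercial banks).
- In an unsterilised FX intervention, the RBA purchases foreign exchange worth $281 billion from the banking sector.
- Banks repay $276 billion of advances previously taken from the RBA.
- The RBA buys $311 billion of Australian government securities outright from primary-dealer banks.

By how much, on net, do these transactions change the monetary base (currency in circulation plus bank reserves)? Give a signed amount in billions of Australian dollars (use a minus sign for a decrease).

-$153 billion

RBA balance sheet:
  Assets:      Securities −$158B, Loans to banks −$276B, Foreign assets +$281B
  Liabilities: Bank reserves −$153B
Monetary base = currency + reserves: 0 + (−$153B) = -$153 billion.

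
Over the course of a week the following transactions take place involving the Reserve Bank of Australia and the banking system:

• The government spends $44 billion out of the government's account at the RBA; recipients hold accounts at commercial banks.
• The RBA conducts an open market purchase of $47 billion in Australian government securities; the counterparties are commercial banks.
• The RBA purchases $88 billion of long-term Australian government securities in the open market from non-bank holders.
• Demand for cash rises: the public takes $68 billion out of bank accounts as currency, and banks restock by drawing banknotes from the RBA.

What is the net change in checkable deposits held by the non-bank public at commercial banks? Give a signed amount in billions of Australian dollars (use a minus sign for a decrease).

+$64 billion

Government spending $44 billion: non-bank counterparties' bank balances rise → +$44B.
OMO purchase (from banks) $47 billion: the counterparty is a bank, so public deposits are unchanged → 0.
Asset purchase (from non-banks) $88 billion: non-bank counterparties' bank balances rise → +$88B.
Currency withdrawal $68 billion: non-bank counterparties' bank balances fall → −$68B.
Net: 44 + 0 + 88 − 68 = +$64 billion.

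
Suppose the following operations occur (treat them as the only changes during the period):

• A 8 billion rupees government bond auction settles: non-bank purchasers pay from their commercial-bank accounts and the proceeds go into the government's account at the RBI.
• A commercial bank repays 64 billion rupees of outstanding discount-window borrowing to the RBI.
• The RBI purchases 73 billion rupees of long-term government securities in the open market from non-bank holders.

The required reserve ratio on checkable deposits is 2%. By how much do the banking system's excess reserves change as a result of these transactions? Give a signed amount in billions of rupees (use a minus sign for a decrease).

Government account inflow 8 billion rupees: reserves −8B, deposits −8B.
Discount-window repayment 64 billion rupees: reserves −64B, deposits 0.
Asset purchase (from non-banks) 73 billion rupees: reserves +73B, deposits +73B.
Totals: Δreserves = +1B, Δdeposits = +65B.
Δrequired reserves = 2% × +65B = +1.3B.
Δexcess reserves = Δreserves − Δrequired = +1B − (+1.3B) = -0.3 billion.

-0.3 billion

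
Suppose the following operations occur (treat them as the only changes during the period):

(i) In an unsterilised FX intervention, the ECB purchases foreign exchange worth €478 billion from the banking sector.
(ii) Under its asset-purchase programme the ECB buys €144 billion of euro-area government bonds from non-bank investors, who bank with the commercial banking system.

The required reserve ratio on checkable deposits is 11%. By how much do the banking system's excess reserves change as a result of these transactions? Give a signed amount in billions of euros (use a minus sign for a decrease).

FX purchase €478 billion: reserves +€478B, deposits 0.
Asset purchase (from non-banks) €144 billion: reserves +€144B, deposits +€144B.
Totals: Δreserves = +€622B, Δdeposits = +€144B.
Δrequired reserves = 11% × +€144B = +€15.84B.
Δexcess reserves = Δreserves − Δrequired = +€622B − (+€15.84B) = +€606.16 billion.

+€606.16 billion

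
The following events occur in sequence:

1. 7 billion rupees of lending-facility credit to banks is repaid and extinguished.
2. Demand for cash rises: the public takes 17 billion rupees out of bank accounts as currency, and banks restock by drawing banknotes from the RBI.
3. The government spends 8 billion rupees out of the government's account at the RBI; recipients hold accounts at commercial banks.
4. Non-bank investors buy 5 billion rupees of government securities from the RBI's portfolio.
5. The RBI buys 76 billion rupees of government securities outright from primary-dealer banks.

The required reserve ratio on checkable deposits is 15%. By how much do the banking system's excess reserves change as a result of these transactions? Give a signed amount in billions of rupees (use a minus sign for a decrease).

Discount-window repayment 7 billion rupees: reserves −7B, deposits 0.
Currency withdrawal 17 billion rupees: reserves −17B, deposits −17B.
Government spending 8 billion rupees: reserves +8B, deposits +8B.
Asset sale (to non-banks) 5 billion rupees: reserves −5B, deposits −5B.
OMO purchase (from banks) 76 billion rupees: reserves +76B, deposits 0.
Totals: Δreserves = +55B, Δdeposits = −14B.
Δrequired reserves = 15% × −14B = −2.1B.
Δexcess reserves = Δreserves − Δrequired = +55B − (−2.1B) = +57.1 billion.

+57.1 billion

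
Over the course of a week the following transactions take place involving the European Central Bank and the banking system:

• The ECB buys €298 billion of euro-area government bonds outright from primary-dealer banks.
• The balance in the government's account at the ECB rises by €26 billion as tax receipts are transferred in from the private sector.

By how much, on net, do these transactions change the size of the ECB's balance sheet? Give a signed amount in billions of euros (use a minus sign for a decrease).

OMO purchase (from banks) €298 billion: an ECB asset is acquired → +€298B.
Government account inflow €26 billion: only the composition of liabilities changes → 0.
Net: 298 + 0 = +€298 billion.

+€298 billion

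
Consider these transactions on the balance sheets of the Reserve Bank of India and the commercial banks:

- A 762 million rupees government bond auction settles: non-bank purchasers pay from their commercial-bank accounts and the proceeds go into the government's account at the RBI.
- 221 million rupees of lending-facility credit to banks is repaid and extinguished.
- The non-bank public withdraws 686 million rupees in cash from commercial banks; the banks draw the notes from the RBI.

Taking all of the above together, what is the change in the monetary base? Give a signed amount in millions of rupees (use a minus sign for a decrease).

RBI balance sheet:
  Assets:      Loans to banks −221M
  Liabilities: Bank reserves −1669M, Currency in circulation +686M, Government deposits +762M
Monetary base = currency + reserves: +686M + (−1669M) = -983 million.

-983 million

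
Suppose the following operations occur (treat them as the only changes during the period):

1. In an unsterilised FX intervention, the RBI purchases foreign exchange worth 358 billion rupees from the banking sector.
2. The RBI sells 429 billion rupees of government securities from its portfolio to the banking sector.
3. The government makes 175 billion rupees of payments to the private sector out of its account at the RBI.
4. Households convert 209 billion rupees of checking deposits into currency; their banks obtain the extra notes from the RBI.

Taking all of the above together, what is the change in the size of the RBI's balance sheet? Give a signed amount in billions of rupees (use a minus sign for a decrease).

FX purchase 358 billion rupees: an RBI asset is acquired → +358B.
OMO sale (to banks) 429 billion rupees: an RBI asset is shed → −429B.
Government spending 175 billion rupees: only the composition of liabilities changes → 0.
Currency withdrawal 209 billion rupees: only the composition of liabilities changes → 0.
Net: 358 − 429 + 0 + 0 = -71 billion.

-71 billion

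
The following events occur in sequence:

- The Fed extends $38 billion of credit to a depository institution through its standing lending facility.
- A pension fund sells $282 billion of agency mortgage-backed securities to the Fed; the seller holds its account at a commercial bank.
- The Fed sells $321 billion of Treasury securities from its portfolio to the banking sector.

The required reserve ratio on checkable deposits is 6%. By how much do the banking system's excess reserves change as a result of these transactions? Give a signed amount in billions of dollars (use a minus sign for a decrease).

Discount-window loan $38 billion: reserves +$38B, deposits 0.
Asset purchase (from non-banks) $282 billion: reserves +$282B, deposits +$282B.
OMO sale (to banks) $321 billion: reserves −$321B, deposits 0.
Totals: Δreserves = −$1B, Δdeposits = +$282B.
Δrequired reserves = 6% × +$282B = +$16.92B.
Δexcess reserves = Δreserves − Δrequired = −$1B − (+$16.92B) = -$17.92 billion.

-$17.92 billion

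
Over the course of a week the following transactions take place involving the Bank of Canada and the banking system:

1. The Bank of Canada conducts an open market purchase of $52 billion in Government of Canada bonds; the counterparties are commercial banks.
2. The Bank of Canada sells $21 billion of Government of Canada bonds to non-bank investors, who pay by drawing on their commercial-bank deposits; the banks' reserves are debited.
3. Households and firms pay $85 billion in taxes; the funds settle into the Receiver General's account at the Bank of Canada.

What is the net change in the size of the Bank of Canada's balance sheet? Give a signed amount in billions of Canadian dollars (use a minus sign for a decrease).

OMO purchase (from banks) $52 billion: a Bank of Canada asset is acquired → +$52B.
Asset sale (to non-banks) $21 billion: a Bank of Canada asset is shed → −$21B.
Government account inflow $85 billion: only the composition of liabilities changes → 0.
Net: 52 − 21 + 0 = +$31 billion.

+$31 billion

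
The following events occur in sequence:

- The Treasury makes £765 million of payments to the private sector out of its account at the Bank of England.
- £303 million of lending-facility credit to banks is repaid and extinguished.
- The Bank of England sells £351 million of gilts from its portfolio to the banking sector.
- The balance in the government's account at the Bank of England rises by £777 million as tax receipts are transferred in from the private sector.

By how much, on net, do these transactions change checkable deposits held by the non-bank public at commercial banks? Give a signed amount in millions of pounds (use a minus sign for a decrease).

-£12 million

Government spending £765 million: non-bank counterparties' bank balances rise → +£765M.
Discount-window repayment £303 million: the counterparty is a bank, so public deposits are unchanged → 0.
OMO sale (to banks) £351 million: the counterparty is a bank, so public deposits are unchanged → 0.
Government account inflow £777 million: non-bank counterparties' bank balances fall → −£777M.
Net: 765 + 0 + 0 − 777 = -£12 million.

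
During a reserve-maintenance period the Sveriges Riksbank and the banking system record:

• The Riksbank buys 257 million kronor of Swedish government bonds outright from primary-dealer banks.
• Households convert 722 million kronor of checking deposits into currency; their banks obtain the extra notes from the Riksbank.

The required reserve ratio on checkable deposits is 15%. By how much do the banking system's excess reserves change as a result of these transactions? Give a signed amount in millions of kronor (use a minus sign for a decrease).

-356.7 million

OMO purchase (from banks) 257 million kronor: reserves +257M, deposits 0.
Currency withdrawal 722 million kronor: reserves −722M, deposits −722M.
Totals: Δreserves = −465M, Δdeposits = −722M.
Δrequired reserves = 15% × −722M = −108.3M.
Δexcess reserves = Δreserves − Δrequired = −465M − (−108.3M) = -356.7 million.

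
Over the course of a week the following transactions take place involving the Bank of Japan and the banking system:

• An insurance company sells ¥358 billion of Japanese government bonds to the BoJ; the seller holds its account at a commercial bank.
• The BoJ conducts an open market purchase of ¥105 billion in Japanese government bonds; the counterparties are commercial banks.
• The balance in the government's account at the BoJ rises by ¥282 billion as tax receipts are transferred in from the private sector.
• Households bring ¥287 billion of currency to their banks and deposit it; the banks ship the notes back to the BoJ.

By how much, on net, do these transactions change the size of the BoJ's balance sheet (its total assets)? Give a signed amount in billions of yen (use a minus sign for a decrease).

BoJ balance sheet:
  Assets:      Securities +¥463B
  Liabilities: Bank reserves +¥468B, Currency in circulation −¥287B, Government deposits +¥282B
Change in total BoJ assets = +¥463 billion.

+¥463 billion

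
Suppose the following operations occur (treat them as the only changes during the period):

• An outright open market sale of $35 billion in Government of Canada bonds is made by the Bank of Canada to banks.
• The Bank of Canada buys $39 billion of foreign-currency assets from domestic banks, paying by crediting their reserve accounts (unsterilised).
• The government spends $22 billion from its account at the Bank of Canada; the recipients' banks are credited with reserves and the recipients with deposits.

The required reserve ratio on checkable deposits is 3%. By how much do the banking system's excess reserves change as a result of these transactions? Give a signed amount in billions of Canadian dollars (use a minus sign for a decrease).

+$25.34 billion

OMO sale (to banks) $35 billion: reserves −$35B, deposits 0.
FX purchase $39 billion: reserves +$39B, deposits 0.
Government spending $22 billion: reserves +$22B, deposits +$22B.
Totals: Δreserves = +$26B, Δdeposits = +$22B.
Δrequired reserves = 3% × +$22B = +$0.66B.
Δexcess reserves = Δreserves − Δrequired = +$26B − (+$0.66B) = +$25.34 billion.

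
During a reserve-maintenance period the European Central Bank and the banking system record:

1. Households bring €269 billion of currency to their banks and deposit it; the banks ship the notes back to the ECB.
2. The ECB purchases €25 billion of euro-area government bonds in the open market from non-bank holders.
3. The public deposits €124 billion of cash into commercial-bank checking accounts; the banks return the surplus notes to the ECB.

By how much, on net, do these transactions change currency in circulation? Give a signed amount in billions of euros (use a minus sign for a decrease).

-€393 billion

Currency deposit €269 billion: notes return to the central bank → −€269B.
Asset purchase (from non-banks) €25 billion: no currency enters or leaves circulation → 0.
Currency deposit €124 billion: notes return to the central bank → −€124B.
Net: −269 + 0 − 124 = -€393 billion.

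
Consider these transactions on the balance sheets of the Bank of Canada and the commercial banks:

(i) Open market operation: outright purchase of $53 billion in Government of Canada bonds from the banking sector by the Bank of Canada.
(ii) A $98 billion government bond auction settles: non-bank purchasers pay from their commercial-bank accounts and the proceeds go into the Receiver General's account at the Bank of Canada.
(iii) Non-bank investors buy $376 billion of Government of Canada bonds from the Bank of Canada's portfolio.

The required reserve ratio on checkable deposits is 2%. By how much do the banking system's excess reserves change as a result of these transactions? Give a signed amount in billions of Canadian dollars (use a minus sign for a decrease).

OMO purchase (from banks) $53 billion: reserves +$53B, deposits 0.
Government account inflow $98 billion: reserves −$98B, deposits −$98B.
Asset sale (to non-banks) $376 billion: reserves −$376B, deposits −$376B.
Totals: Δreserves = −$421B, Δdeposits = −$474B.
Δrequired reserves = 2% × −$474B = −$9.48B.
Δexcess reserves = Δreserves − Δrequired = −$421B − (−$9.48B) = -$411.52 billion.

-$411.52 billion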